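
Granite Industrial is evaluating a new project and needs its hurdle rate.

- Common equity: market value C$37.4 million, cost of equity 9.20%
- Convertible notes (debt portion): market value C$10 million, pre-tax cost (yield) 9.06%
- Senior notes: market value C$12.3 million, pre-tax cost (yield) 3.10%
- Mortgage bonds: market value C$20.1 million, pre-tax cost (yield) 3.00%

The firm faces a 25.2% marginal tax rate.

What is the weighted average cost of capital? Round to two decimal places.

6.08%

Total capital V = 37.4 + 10 + 12.3 + 20.1 = 79.8.
Equity: weight = 37.4/79.8 = 0.4687; cost = 9.2%.
Convertible notes (debt portion): weight = 10/79.8 = 0.1253; after-tax cost = 9.06% × (1 − 25.2%) = 6.7769%.
Senior notes: weight = 12.3/79.8 = 0.1541; after-tax cost = 3.1% × (1 − 25.2%) = 2.3188%.
Mortgage bonds: weight = 20.1/79.8 = 0.2519; after-tax cost = 3% × (1 − 25.2%) = 2.2440%.
WACC = 0.4687 × 9.2000% + 0.1253 × 6.7769% + 0.1541 × 2.3188% + 0.2519 × 2.2440% = 6.0836%.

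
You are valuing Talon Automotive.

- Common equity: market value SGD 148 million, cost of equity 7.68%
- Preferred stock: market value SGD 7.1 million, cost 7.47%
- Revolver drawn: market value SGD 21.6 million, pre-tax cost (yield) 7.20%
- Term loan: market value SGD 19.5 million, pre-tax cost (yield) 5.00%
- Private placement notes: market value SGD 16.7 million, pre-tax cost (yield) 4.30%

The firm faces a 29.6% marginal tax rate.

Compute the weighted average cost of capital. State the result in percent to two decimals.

Total capital V = 148 + 7.1 + 21.6 + 19.5 + 16.7 = 212.9.
Equity: weight = 148/212.9 = 0.6952; cost = 7.68%.
Preferred: weight = 7.1/212.9 = 0.0333; cost = 7.47%.
Revolver drawn: weight = 21.6/212.9 = 0.1015; after-tax cost = 7.2% × (1 − 29.6%) = 5.0688%.
Term loan: weight = 19.5/212.9 = 0.0916; after-tax cost = 5% × (1 − 29.6%) = 3.5200%.
Private placement notes: weight = 16.7/212.9 = 0.0784; after-tax cost = 4.3% × (1 − 29.6%) = 3.0272%.
WACC = 0.6952 × 7.6800% + 0.0333 × 7.4700% + 0.1015 × 5.0688% + 0.0916 × 3.5200% + 0.0784 × 3.0272% = 6.6621%.

6.66%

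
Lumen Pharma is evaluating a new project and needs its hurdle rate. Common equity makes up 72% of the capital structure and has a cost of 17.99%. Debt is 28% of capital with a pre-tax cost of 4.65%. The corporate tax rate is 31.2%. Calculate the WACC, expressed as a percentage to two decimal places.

13.85%

After-tax cost of debt = 4.65% × (1 − 31.2%) = 3.1992%.
WACC = 0.720 × 17.9900% + 0.280 × 3.1992% = 13.8486%.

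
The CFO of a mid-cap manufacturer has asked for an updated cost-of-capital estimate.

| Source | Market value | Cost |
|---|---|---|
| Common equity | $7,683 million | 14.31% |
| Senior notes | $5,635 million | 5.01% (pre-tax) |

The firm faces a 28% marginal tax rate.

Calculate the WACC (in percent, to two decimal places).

Total capital V = 7683 + 5635 = 13318.
Equity: weight = 7683/13318 = 0.5769; cost = 14.31%.
Senior notes: weight = 5635/13318 = 0.4231; after-tax cost = 5.01% × (1 − 28%) = 3.6072%.
WACC = 0.5769 × 14.3100% + 0.4231 × 3.6072% = 9.7815%.

9.78%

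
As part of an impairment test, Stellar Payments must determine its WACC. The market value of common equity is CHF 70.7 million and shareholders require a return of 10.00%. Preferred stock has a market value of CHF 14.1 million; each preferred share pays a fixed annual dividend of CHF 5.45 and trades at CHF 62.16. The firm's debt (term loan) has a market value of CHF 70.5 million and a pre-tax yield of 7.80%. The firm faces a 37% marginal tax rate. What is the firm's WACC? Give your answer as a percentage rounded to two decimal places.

7.58%

Cost of preferred: Rp = 5.45 / 62.16 = 8.7677%.
Total capital V = 70.7 + 14.1 + 70.5 = 155.3.
Equity: weight = 70.7/155.3 = 0.4552; cost = 10%.
Preferred: weight = 14.1/155.3 = 0.0908; cost = 8.7677%.
Term loan: weight = 70.5/155.3 = 0.4540; after-tax cost = 7.8% × (1 − 37%) = 4.9140%.
WACC = 0.4552 × 10.0000% + 0.0908 × 8.7677% + 0.4540 × 4.9140% = 7.5793%.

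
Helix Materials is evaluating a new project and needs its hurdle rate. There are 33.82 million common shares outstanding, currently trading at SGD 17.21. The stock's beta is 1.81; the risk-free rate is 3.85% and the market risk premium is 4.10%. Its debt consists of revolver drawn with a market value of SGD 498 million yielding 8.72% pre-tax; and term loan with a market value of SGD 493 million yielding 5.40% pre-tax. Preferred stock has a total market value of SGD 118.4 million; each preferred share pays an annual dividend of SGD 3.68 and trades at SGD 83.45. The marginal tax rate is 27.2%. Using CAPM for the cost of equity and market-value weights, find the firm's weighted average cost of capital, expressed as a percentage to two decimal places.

7.20%

Cost of equity via CAPM: Re = 3.85% + 1.81 × 4.1% = 11.2710%.
Cost of preferred: Rp = 3.68 / 83.45 = 4.4098%.
Market value of equity E = 17.21 × 33.82m = 582.0422m.
Total capital V = 582.0422 + 118.4 + 498 + 493 = 1691.4422.
Equity: weight = 582.0422/1691.4422 = 0.3441; cost = 11.271%.
Preferred: weight = 118.4/1691.4422 = 0.0700; cost = 4.4098%.
Revolver drawn: weight = 498/1691.4422 = 0.2944; after-tax cost = 8.72% × (1 − 27.2%) = 6.3482%.
Term loan: weight = 493/1691.4422 = 0.2915; after-tax cost = 5.4% × (1 − 27.2%) = 3.9312%.
WACC = 0.3441 × 11.2710% + 0.0700 × 4.4098% + 0.2944 × 6.3482% + 0.2915 × 3.9312% = 7.2020%.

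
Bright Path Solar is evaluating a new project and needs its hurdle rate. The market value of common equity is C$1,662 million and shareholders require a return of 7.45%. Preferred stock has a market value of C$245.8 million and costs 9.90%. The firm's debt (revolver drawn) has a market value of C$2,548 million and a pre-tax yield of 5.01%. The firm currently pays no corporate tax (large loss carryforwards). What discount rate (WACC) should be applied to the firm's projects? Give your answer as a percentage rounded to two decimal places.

Total capital V = 1662 + 245.8 + 2548 = 4455.8.
Equity: weight = 1662/4455.8 = 0.3730; cost = 7.45%.
Preferred: weight = 245.8/4455.8 = 0.0552; cost = 9.9%.
Revolver drawn: weight = 2548/4455.8 = 0.5718; after-tax cost = 5.01% × (1 − 0%) = 5.0100%.
WACC = 0.3730 × 7.4500% + 0.0552 × 9.9000% + 0.5718 × 5.0100% = 6.1899%.

6.19%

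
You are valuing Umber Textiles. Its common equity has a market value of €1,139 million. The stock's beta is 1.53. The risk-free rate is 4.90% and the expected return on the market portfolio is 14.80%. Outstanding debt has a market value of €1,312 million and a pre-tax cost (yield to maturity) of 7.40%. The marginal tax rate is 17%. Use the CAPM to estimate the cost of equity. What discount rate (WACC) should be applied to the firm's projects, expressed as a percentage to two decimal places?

Market risk premium = 14.8% − 4.9% = 9.9%.
Cost of equity via CAPM: Re = 4.9% + 1.53 × 9.9% = 20.0470%.
Total capital V = 1139 + 1312 = 2451.
Equity: weight = 1139/2451 = 0.4647; cost = 20.047%.
Debt: weight = 1312/2451 = 0.5353; after-tax cost = 7.4% × (1 − 17%) = 6.1420%.
WACC = 0.4647 × 20.0470% + 0.5353 × 6.1420% = 12.6038%.

12.60%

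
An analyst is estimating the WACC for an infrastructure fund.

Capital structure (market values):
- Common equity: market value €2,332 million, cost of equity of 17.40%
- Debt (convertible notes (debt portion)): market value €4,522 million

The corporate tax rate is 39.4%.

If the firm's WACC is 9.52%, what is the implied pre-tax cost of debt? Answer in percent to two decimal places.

Total capital V = 2332 + 4522 = 6854.
Equity weight = 2332/6854 = 0.3402.
Convertible notes (debt portion) weight = 4522/6854 = 0.6598.
Equity contribution = 0.3402 × 17.4% = 5.9202%.
Remaining for debt = 9.52% − 5.9202% = 3.5998%.
Rd × (1 − 39.4%) × 0.6598 = 3.5998%  ⇒  Rd = 9.0038%.

9.00%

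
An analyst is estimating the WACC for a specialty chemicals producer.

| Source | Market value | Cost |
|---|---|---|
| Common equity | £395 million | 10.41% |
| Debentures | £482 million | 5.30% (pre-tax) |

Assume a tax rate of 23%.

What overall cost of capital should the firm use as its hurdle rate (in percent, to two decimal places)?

Total capital V = 395 + 482 = 877.
Equity: weight = 395/877 = 0.4504; cost = 10.41%.
Debentures: weight = 482/877 = 0.5496; after-tax cost = 5.3% × (1 − 23%) = 4.0810%.
WACC = 0.4504 × 10.4100% + 0.5496 × 4.0810% = 6.9316%.

6.93%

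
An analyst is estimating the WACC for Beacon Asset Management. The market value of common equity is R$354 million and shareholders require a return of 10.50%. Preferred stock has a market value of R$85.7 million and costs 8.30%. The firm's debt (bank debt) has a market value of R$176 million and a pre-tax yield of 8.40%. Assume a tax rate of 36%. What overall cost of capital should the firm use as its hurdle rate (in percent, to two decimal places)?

8.73%

Total capital V = 354 + 85.7 + 176 = 615.7.
Equity: weight = 354/615.7 = 0.5750; cost = 10.5%.
Preferred: weight = 85.7/615.7 = 0.1392; cost = 8.3%.
Bank debt: weight = 176/615.7 = 0.2859; after-tax cost = 8.4% × (1 − 36%) = 5.3760%.
WACC = 0.5750 × 10.5000% + 0.1392 × 8.3000% + 0.2859 × 5.3760% = 8.7291%.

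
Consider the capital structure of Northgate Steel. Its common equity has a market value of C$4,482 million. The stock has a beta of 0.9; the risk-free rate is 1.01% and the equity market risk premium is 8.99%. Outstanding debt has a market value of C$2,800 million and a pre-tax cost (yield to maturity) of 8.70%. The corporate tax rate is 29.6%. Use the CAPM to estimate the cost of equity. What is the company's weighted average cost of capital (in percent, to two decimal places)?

7.96%

Cost of equity via CAPM: Re = 1.01% + 0.9 × 8.99% = 9.1010%.
Total capital V = 4482 + 2800 = 7282.
Equity: weight = 4482/7282 = 0.6155; cost = 9.101%.
Debt: weight = 2800/7282 = 0.3845; after-tax cost = 8.7% × (1 − 29.6%) = 6.1248%.
WACC = 0.6155 × 9.1010% + 0.3845 × 6.1248% = 7.9566%.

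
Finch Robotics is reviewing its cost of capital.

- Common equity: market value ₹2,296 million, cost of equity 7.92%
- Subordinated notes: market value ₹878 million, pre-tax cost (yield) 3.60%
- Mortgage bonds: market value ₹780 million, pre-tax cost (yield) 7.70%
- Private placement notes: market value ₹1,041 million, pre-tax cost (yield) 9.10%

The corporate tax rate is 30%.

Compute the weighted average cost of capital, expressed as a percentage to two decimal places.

6.25%

Total capital V = 2296 + 878 + 780 + 1041 = 4995.
Equity: weight = 2296/4995 = 0.4597; cost = 7.92%.
Subordinated notes: weight = 878/4995 = 0.1758; after-tax cost = 3.6% × (1 − 30%) = 2.5200%.
Mortgage bonds: weight = 780/4995 = 0.1562; after-tax cost = 7.7% × (1 − 30%) = 5.3900%.
Private placement notes: weight = 1041/4995 = 0.2084; after-tax cost = 9.1% × (1 − 30%) = 6.3700%.
WACC = 0.4597 × 7.9200% + 0.1758 × 2.5200% + 0.1562 × 5.3900% + 0.2084 × 6.3700% = 6.2527%.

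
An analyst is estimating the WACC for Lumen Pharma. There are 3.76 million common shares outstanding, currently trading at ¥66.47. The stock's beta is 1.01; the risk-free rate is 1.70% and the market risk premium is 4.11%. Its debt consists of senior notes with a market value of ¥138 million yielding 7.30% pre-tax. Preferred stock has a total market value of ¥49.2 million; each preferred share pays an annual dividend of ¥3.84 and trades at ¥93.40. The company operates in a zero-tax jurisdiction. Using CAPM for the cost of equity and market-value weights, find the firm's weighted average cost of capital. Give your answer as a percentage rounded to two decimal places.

Cost of equity via CAPM: Re = 1.7% + 1.01 × 4.11% = 5.8511%.
Cost of preferred: Rp = 3.84 / 93.4 = 4.1113%.
Market value of equity E = 66.47 × 3.76m = 249.9272m.
Total capital V = 249.9272 + 49.2 + 138 = 437.1272.
Equity: weight = 249.9272/437.1272 = 0.5717; cost = 5.8511%.
Preferred: weight = 49.2/437.1272 = 0.1126; cost = 4.1113%.
Senior notes: weight = 138/437.1272 = 0.3157; after-tax cost = 7.3% × (1 − 0%) = 7.3000%.
WACC = 0.5717 × 5.8511% + 0.1126 × 4.1113% + 0.3157 × 7.3000% = 6.1127%.

6.11%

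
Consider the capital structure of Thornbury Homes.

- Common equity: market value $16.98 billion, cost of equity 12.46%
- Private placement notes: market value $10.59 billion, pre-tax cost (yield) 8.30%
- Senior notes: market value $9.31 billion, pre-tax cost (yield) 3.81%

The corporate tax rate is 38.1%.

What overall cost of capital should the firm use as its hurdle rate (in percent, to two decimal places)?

Total capital V = 16.98 + 10.59 + 9.31 = 36.88.
Equity: weight = 16.98/36.88 = 0.4604; cost = 12.46%.
Private placement notes: weight = 10.59/36.88 = 0.2871; after-tax cost = 8.3% × (1 − 38.1%) = 5.1377%.
Senior notes: weight = 9.31/36.88 = 0.2524; after-tax cost = 3.81% × (1 − 38.1%) = 2.3584%.
WACC = 0.4604 × 12.4600% + 0.2871 × 5.1377% + 0.2524 × 2.3584% = 7.8074%.

7.81%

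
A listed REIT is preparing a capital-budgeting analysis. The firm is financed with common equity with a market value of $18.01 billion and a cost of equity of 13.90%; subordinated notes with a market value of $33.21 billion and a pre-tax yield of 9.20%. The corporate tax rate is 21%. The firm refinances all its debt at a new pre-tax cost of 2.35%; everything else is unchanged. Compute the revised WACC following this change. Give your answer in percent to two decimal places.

After the change:
Total capital V = 18.01 + 33.21 = 51.22.
Equity: weight = 18.01/51.22 = 0.3516; cost = 13.9%.
Subordinated notes: weight = 33.21/51.22 = 0.6484; after-tax cost = 2.35% × (1 − 21%) = 1.8565%.
WACC = 0.3516 × 13.9000% + 0.6484 × 1.8565% = 6.0912%.

6.09%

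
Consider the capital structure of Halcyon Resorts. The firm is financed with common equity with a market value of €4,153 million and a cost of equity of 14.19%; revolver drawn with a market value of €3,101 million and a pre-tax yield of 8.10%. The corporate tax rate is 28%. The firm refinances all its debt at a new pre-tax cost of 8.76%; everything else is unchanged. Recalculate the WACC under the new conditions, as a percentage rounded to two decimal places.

10.82%

After the change:
Total capital V = 4153 + 3101 = 7254.
Equity: weight = 4153/7254 = 0.5725; cost = 14.19%.
Revolver drawn: weight = 3101/7254 = 0.4275; after-tax cost = 8.76% × (1 − 28%) = 6.3072%.
WACC = 0.5725 × 14.1900% + 0.4275 × 6.3072% = 10.8202%.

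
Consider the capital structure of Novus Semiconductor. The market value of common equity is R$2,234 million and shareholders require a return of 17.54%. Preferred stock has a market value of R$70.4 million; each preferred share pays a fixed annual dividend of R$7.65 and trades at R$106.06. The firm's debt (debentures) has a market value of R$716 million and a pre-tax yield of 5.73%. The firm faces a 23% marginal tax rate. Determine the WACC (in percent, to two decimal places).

14.19%

Cost of preferred: Rp = 7.65 / 106.06 = 7.2129%.
Total capital V = 2234 + 70.4 + 716 = 3020.4.
Equity: weight = 2234/3020.4 = 0.7396; cost = 17.54%.
Preferred: weight = 70.4/3020.4 = 0.0233; cost = 7.2129%.
Debentures: weight = 716/3020.4 = 0.2371; after-tax cost = 5.73% × (1 − 23%) = 4.4121%.
WACC = 0.7396 × 17.5400% + 0.0233 × 7.2129% + 0.2371 × 4.4121% = 14.1873%.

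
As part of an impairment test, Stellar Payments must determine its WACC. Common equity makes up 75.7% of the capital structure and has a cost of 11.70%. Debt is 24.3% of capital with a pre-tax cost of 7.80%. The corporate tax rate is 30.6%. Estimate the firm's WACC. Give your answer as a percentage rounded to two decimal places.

After-tax cost of debt = 7.8% × (1 − 30.6%) = 5.4132%.
WACC = 0.757 × 11.7000% + 0.243 × 5.4132% = 10.1723%.

10.17%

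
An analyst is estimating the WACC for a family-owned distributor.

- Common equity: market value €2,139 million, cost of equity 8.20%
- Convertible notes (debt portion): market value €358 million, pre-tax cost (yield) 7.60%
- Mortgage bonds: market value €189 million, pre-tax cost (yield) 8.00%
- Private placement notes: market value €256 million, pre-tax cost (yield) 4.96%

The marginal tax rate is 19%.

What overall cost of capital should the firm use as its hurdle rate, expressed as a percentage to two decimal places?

7.48%

Total capital V = 2139 + 358 + 189 + 256 = 2942.
Equity: weight = 2139/2942 = 0.7271; cost = 8.2%.
Convertible notes (debt portion): weight = 358/2942 = 0.1217; after-tax cost = 7.6% × (1 − 19%) = 6.1560%.
Mortgage bonds: weight = 189/2942 = 0.0642; after-tax cost = 8% × (1 − 19%) = 6.4800%.
Private placement notes: weight = 256/2942 = 0.0870; after-tax cost = 4.96% × (1 − 19%) = 4.0176%.
WACC = 0.7271 × 8.2000% + 0.1217 × 6.1560% + 0.0642 × 6.4800% + 0.0870 × 4.0176% = 7.4768%.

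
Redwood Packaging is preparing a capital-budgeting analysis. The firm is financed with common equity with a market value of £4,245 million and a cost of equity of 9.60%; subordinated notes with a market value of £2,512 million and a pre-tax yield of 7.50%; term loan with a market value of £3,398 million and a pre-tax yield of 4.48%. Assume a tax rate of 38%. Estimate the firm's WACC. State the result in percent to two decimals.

Total capital V = 4245 + 2512 + 3398 = 10155.
Equity: weight = 4245/10155 = 0.4180; cost = 9.6%.
Subordinated notes: weight = 2512/10155 = 0.2474; after-tax cost = 7.5% × (1 − 38%) = 4.6500%.
Term loan: weight = 3398/10155 = 0.3346; after-tax cost = 4.48% × (1 − 38%) = 2.7776%.
WACC = 0.4180 × 9.6000% + 0.2474 × 4.6500% + 0.3346 × 2.7776% = 6.0927%.

6.09%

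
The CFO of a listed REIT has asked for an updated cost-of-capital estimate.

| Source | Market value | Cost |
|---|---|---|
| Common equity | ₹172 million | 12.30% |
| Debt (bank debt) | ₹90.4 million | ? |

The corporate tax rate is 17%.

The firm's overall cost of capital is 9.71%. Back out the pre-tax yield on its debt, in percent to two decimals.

5.76%

Total capital V = 172 + 90.4 = 262.4.
Equity weight = 172/262.4 = 0.6555.
Bank debt weight = 90.4/262.4 = 0.3445.
Equity contribution = 0.6555 × 12.3% = 8.0625%.
Remaining for debt = 9.71% − 8.0625% = 1.6475%.
Rd × (1 − 17%) × 0.3445 = 1.6475%  ⇒  Rd = 5.7616%.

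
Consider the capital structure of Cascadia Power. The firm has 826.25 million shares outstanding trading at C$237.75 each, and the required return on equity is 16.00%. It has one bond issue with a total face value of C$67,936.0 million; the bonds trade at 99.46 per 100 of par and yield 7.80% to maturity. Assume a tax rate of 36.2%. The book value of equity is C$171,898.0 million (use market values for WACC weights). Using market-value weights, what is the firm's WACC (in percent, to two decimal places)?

Market value of equity E = 237.75 × 826.25m = 196440.9375m. Market value of debt D = 67936m × 99.46/100 = 67569.1456m.
Total capital V = 196440.9375 + 67569.1456 = 264010.0831.
Equity: weight = 196440.9375/264010.0831 = 0.7441; cost = 16%.
Bonds outstanding: weight = 67569.1456/264010.0831 = 0.2559; after-tax cost = 7.8% × (1 − 36.2%) = 4.9764%.
WACC = 0.7441 × 16.0000% + 0.2559 × 4.9764% = 13.1787%.

13.18%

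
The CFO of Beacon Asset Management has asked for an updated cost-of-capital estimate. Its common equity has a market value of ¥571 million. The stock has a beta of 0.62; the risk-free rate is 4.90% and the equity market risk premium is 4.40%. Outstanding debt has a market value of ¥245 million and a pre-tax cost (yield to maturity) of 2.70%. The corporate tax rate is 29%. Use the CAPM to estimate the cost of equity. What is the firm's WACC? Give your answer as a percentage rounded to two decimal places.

5.91%

Cost of equity via CAPM: Re = 4.9% + 0.62 × 4.4% = 7.6280%.
Total capital V = 571 + 245 = 816.
Equity: weight = 571/816 = 0.6998; cost = 7.628%.
Debt: weight = 245/816 = 0.3002; after-tax cost = 2.7% × (1 − 29%) = 1.9170%.
WACC = 0.6998 × 7.6280% + 0.3002 × 1.9170% = 5.9133%.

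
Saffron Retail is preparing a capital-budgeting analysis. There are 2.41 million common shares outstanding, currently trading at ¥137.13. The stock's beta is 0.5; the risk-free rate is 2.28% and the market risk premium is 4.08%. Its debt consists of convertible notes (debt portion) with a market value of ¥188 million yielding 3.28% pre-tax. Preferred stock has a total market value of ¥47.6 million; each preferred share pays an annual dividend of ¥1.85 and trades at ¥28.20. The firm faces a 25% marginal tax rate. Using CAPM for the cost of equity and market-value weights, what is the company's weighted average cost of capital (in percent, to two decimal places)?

3.89%

Cost of equity via CAPM: Re = 2.28% + 0.5 × 4.08% = 4.3200%.
Cost of preferred: Rp = 1.85 / 28.2 = 6.5603%.
Market value of equity E = 137.13 × 2.41m = 330.4833m.
Total capital V = 330.4833 + 47.6 + 188 = 566.0833.
Equity: weight = 330.4833/566.0833 = 0.5838; cost = 4.32%.
Preferred: weight = 47.6/566.0833 = 0.0841; cost = 6.5603%.
Convertible notes (debt portion): weight = 188/566.0833 = 0.3321; after-tax cost = 3.28% × (1 − 25%) = 2.4600%.
WACC = 0.5838 × 4.3200% + 0.0841 × 6.5603% + 0.3321 × 2.4600% = 3.8907%.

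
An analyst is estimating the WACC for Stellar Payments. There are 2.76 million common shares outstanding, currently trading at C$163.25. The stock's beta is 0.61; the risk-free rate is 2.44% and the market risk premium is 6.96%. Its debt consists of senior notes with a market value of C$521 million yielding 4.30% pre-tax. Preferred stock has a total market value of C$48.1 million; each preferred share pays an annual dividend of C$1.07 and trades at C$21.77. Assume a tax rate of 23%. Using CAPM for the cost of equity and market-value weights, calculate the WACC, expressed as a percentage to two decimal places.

Cost of equity via CAPM: Re = 2.44% + 0.61 × 6.96% = 6.6856%.
Cost of preferred: Rp = 1.07 / 21.77 = 4.9150%.
Market value of equity E = 163.25 × 2.76m = 450.57m.
Total capital V = 450.57 + 48.1 + 521 = 1019.67.
Equity: weight = 450.57/1019.67 = 0.4419; cost = 6.6856%.
Preferred: weight = 48.1/1019.67 = 0.0472; cost = 4.915%.
Senior notes: weight = 521/1019.67 = 0.5109; after-tax cost = 4.3% × (1 − 23%) = 3.3110%.
WACC = 0.4419 × 6.6856% + 0.0472 × 4.9150% + 0.5109 × 3.3110% = 4.8778%.

4.88%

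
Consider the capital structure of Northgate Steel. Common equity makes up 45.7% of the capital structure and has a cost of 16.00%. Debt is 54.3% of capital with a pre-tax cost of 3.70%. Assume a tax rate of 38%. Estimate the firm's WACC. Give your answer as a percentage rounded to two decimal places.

8.56%

After-tax cost of debt = 3.7% × (1 − 38%) = 2.2940%.
WACC = 0.457 × 16.0000% + 0.543 × 2.2940% = 8.5576%.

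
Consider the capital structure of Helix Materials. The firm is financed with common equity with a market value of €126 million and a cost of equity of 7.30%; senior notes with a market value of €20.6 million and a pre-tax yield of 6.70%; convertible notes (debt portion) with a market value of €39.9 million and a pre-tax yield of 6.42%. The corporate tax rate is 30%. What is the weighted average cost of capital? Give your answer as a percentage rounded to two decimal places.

6.41%

Total capital V = 126 + 20.6 + 39.9 = 186.5.
Equity: weight = 126/186.5 = 0.6756; cost = 7.3%.
Senior notes: weight = 20.6/186.5 = 0.1105; after-tax cost = 6.7% × (1 − 30%) = 4.6900%.
Convertible notes (debt portion): weight = 39.9/186.5 = 0.2139; after-tax cost = 6.42% × (1 − 30%) = 4.4940%.
WACC = 0.6756 × 7.3000% + 0.1105 × 4.6900% + 0.2139 × 4.4940% = 6.4114%.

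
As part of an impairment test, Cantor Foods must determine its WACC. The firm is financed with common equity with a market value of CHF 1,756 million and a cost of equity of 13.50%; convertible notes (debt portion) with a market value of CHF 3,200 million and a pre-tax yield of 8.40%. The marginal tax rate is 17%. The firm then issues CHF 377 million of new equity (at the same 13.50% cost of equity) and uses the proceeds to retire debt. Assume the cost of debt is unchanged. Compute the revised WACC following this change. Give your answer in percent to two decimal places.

9.78%

After the change:
Total capital V = 2133 + 2823 = 4956.
Equity: weight = 2133/4956 = 0.4304; cost = 13.5%.
Convertible notes (debt portion): weight = 2823/4956 = 0.5696; after-tax cost = 8.4% × (1 − 17%) = 6.9720%.
WACC = 0.4304 × 13.5000% + 0.5696 × 6.9720% = 9.7816%.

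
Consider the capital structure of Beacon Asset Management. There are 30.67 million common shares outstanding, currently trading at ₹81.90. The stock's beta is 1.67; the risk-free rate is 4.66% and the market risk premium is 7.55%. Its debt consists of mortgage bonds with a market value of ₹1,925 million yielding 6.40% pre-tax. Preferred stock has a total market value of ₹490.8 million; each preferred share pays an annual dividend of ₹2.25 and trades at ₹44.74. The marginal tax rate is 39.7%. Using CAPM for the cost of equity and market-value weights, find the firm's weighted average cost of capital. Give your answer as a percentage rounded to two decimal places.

Cost of equity via CAPM: Re = 4.66% + 1.67 × 7.55% = 17.2685%.
Cost of preferred: Rp = 2.25 / 44.74 = 5.0291%.
Market value of equity E = 81.9 × 30.67m = 2511.873m.
Total capital V = 2511.873 + 490.8 + 1925 = 4927.673.
Equity: weight = 2511.873/4927.673 = 0.5097; cost = 17.2685%.
Preferred: weight = 490.8/4927.673 = 0.0996; cost = 5.0291%.
Mortgage bonds: weight = 1925/4927.673 = 0.3907; after-tax cost = 6.4% × (1 − 39.7%) = 3.8592%.
WACC = 0.5097 × 17.2685% + 0.0996 × 5.0291% + 0.3907 × 3.8592% = 10.8111%.

10.81%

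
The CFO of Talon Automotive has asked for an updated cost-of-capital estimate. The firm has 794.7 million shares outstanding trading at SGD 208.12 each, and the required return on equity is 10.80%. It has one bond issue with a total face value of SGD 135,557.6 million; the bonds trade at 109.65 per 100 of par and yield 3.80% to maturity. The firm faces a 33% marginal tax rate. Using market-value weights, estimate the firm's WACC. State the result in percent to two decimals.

Market value of equity E = 208.12 × 794.7m = 165392.964m. Market value of debt D = 135557.6m × 109.65/100 = 148638.9084m.
Total capital V = 165392.964 + 148638.9084 = 314031.8724.
Equity: weight = 165392.964/314031.8724 = 0.5267; cost = 10.8%.
Bonds outstanding: weight = 148638.9084/314031.8724 = 0.4733; after-tax cost = 3.8% × (1 − 33%) = 2.5460%.
WACC = 0.5267 × 10.8000% + 0.4733 × 2.5460% = 6.8932%.

6.89%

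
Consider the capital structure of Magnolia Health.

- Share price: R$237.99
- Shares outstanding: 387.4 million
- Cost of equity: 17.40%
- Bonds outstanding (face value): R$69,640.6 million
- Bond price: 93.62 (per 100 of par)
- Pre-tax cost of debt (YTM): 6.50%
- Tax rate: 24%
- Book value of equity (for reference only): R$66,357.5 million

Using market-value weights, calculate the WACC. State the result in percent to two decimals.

12.24%

Market value of equity E = 237.99 × 387.4m = 92197.326m. Market value of debt D = 69640.6m × 93.62/100 = 65197.52972m.
Total capital V = 92197.326 + 65197.52972 = 157394.85572.
Equity: weight = 92197.326/157394.85572 = 0.5858; cost = 17.4%.
Bonds outstanding: weight = 65197.52972/157394.85572 = 0.4142; after-tax cost = 6.5% × (1 − 24%) = 4.9400%.
WACC = 0.5858 × 17.4000% + 0.4142 × 4.9400% = 12.2387%.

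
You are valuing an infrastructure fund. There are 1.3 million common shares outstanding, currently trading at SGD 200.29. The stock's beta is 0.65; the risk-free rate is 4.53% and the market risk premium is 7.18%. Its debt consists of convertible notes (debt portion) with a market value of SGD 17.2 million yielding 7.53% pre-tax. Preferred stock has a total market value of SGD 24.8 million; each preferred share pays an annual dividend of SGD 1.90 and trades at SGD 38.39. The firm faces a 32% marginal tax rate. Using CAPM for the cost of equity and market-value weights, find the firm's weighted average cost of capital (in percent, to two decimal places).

Cost of equity via CAPM: Re = 4.53% + 0.65 × 7.18% = 9.1970%.
Cost of preferred: Rp = 1.9 / 38.39 = 4.9492%.
Market value of equity E = 200.29 × 1.3m = 260.377m.
Total capital V = 260.377 + 24.8 + 17.2 = 302.377.
Equity: weight = 260.377/302.377 = 0.8611; cost = 9.197%.
Preferred: weight = 24.8/302.377 = 0.0820; cost = 4.9492%.
Convertible notes (debt portion): weight = 17.2/302.377 = 0.0569; after-tax cost = 7.53% × (1 − 32%) = 5.1204%.
WACC = 0.8611 × 9.1970% + 0.0820 × 4.9492% + 0.0569 × 5.1204% = 8.6167%.

8.62%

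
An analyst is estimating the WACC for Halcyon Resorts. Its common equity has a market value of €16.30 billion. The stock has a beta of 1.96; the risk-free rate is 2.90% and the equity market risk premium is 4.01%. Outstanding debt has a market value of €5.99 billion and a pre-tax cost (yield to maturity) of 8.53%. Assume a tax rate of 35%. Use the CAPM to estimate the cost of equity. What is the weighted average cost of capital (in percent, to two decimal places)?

9.36%

Cost of equity via CAPM: Re = 2.9% + 1.96 × 4.01% = 10.7596%.
Total capital V = 16.3 + 5.99 = 22.29.
Equity: weight = 16.3/22.29 = 0.7313; cost = 10.7596%.
Debt: weight = 5.99/22.29 = 0.2687; after-tax cost = 8.53% × (1 − 35%) = 5.5445%.
WACC = 0.7313 × 10.7596% + 0.2687 × 5.5445% = 9.3581%.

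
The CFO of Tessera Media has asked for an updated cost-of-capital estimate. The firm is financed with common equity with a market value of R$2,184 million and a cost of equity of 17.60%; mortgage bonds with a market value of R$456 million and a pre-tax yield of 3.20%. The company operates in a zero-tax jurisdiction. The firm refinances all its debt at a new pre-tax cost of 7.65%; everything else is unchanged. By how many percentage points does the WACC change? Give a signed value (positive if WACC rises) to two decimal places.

Current WACC:
Total capital V = 2184 + 456 = 2640.
Equity: weight = 2184/2640 = 0.8273; cost = 17.6%.
Mortgage bonds: weight = 456/2640 = 0.1727; after-tax cost = 3.2% × (1 − 0%) = 3.2000%.
WACC = 0.8273 × 17.6000% + 0.1727 × 3.2000% = 15.1127%.
After the change:
Total capital V = 2184 + 456 = 2640.
Equity: weight = 2184/2640 = 0.8273; cost = 17.6%.
Mortgage bonds: weight = 456/2640 = 0.1727; after-tax cost = 7.65% × (1 − 0%) = 7.6500%.
WACC = 0.8273 × 17.6000% + 0.1727 × 7.6500% = 15.8814%.
Change in WACC = 15.8814% − 15.1127% = 0.7686 pp.

+0.77 pp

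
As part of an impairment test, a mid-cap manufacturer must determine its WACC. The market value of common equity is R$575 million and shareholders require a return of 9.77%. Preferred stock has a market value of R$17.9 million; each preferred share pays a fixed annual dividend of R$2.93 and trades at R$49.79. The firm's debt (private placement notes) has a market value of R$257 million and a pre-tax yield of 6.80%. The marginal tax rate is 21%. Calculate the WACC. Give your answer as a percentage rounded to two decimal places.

Cost of preferred: Rp = 2.93 / 49.79 = 5.8847%.
Total capital V = 575 + 17.9 + 257 = 849.9.
Equity: weight = 575/849.9 = 0.6766; cost = 9.77%.
Preferred: weight = 17.9/849.9 = 0.0211; cost = 5.8847%.
Private placement notes: weight = 257/849.9 = 0.3024; after-tax cost = 6.8% × (1 − 21%) = 5.3720%.
WACC = 0.6766 × 9.7700% + 0.0211 × 5.8847% + 0.3024 × 5.3720% = 8.3583%.

8.36%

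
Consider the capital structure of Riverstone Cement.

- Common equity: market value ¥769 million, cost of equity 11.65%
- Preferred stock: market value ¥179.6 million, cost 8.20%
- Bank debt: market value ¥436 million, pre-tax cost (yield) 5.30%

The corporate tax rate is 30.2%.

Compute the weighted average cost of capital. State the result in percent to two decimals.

8.70%

Total capital V = 769 + 179.6 + 436 = 1384.6.
Equity: weight = 769/1384.6 = 0.5554; cost = 11.65%.
Preferred: weight = 179.6/1384.6 = 0.1297; cost = 8.2%.
Bank debt: weight = 436/1384.6 = 0.3149; after-tax cost = 5.3% × (1 − 30.2%) = 3.6994%.
WACC = 0.5554 × 11.6500% + 0.1297 × 8.2000% + 0.3149 × 3.6994% = 8.6989%.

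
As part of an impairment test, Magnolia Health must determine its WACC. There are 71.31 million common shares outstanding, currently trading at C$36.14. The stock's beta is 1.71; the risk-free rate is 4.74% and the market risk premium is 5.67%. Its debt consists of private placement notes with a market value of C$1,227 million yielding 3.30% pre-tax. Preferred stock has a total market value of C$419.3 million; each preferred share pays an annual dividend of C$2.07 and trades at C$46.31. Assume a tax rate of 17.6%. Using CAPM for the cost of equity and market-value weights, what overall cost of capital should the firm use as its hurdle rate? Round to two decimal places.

10.04%

Cost of equity via CAPM: Re = 4.74% + 1.71 × 5.67% = 14.4357%.
Cost of preferred: Rp = 2.07 / 46.31 = 4.4699%.
Market value of equity E = 36.14 × 71.31m = 2577.1434m.
Total capital V = 2577.1434 + 419.3 + 1227 = 4223.4434.
Equity: weight = 2577.1434/4223.4434 = 0.6102; cost = 14.4357%.
Preferred: weight = 419.3/4223.4434 = 0.0993; cost = 4.4699%.
Private placement notes: weight = 1227/4223.4434 = 0.2905; after-tax cost = 3.3% × (1 − 17.6%) = 2.7192%.
WACC = 0.6102 × 14.4357% + 0.0993 × 4.4699% + 0.2905 × 2.7192% = 10.0424%.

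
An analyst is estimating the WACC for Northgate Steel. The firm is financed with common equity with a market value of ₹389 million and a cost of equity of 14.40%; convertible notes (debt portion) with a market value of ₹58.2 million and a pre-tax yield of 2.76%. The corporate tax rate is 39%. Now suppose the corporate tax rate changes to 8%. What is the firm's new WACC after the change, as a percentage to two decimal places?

After the change:
Total capital V = 389 + 58.2 = 447.2.
Equity: weight = 389/447.2 = 0.8699; cost = 14.4%.
Convertible notes (debt portion): weight = 58.2/447.2 = 0.1301; after-tax cost = 2.76% × (1 − 8%) = 2.5392%.
WACC = 0.8699 × 14.4000% + 0.1301 × 2.5392% = 12.8564%.

12.86%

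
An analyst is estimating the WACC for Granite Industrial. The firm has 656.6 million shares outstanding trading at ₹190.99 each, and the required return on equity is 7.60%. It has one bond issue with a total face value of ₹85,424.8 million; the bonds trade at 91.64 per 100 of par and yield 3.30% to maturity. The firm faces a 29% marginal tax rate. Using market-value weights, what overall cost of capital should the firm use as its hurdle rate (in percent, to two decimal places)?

Market value of equity E = 190.99 × 656.6m = 125404.034m. Market value of debt D = 85424.8m × 91.64/100 = 78283.28672m.
Total capital V = 125404.034 + 78283.28672 = 203687.32072.
Equity: weight = 125404.034/203687.32072 = 0.6157; cost = 7.6%.
Bonds outstanding: weight = 78283.28672/203687.32072 = 0.3843; after-tax cost = 3.3% × (1 − 29%) = 2.3430%.
WACC = 0.6157 × 7.6000% + 0.3843 × 2.3430% = 5.5796%.

5.58%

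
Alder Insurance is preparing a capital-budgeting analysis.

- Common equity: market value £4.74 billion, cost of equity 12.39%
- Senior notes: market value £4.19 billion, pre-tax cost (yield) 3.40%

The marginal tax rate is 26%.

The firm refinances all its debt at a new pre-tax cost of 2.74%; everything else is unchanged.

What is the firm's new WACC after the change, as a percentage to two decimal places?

After the change:
Total capital V = 4.74 + 4.19 = 8.93.
Equity: weight = 4.74/8.93 = 0.5308; cost = 12.39%.
Senior notes: weight = 4.19/8.93 = 0.4692; after-tax cost = 2.74% × (1 − 26%) = 2.0276%.
WACC = 0.5308 × 12.3900% + 0.4692 × 2.0276% = 7.5279%.

7.53%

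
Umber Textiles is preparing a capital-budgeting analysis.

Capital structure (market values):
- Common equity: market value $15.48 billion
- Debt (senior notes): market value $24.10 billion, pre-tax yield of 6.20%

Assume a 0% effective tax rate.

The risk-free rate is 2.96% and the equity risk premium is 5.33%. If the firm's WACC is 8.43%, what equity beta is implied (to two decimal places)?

1.68

Total capital V = 15.48 + 24.1 = 39.58.
Equity weight = 15.48/39.58 = 0.3911.
Senior notes weight = 24.1/39.58 = 0.6089.
Debt contribution = 0.6089 × 6.2% × (1 − 0%) = 3.7751%.
Required equity contribution = 8.43% − 3.7751% = 4.6549%  ⇒  Re = 11.9018%.
CAPM: 11.9018% = 2.96% + β × 5.33%  ⇒  β = 1.6776.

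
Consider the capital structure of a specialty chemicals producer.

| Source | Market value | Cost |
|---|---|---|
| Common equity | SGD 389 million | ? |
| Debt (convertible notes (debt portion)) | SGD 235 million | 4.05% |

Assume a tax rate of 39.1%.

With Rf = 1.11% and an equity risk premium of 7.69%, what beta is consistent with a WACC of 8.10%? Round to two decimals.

1.35

Total capital V = 389 + 235 = 624.
Equity weight = 389/624 = 0.6234.
Convertible notes (debt portion) weight = 235/624 = 0.3766.
Debt contribution = 0.3766 × 4.05% × (1 − 39.1%) = 0.9289%.
Required equity contribution = 8.1% − 0.9289% = 7.1711%  ⇒  Re = 11.5033%.
CAPM: 11.5033% = 1.11% + β × 7.69%  ⇒  β = 1.3515.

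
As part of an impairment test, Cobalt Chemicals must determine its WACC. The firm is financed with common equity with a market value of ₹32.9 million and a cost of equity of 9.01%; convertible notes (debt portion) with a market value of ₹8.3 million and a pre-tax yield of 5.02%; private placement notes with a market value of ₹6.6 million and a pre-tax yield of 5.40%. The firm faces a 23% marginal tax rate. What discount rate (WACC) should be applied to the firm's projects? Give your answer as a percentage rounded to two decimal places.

7.45%

Total capital V = 32.9 + 8.3 + 6.6 = 47.8.
Equity: weight = 32.9/47.8 = 0.6883; cost = 9.01%.
Convertible notes (debt portion): weight = 8.3/47.8 = 0.1736; after-tax cost = 5.02% × (1 − 23%) = 3.8654%.
Private placement notes: weight = 6.6/47.8 = 0.1381; after-tax cost = 5.4% × (1 − 23%) = 4.1580%.
WACC = 0.6883 × 9.0100% + 0.1736 × 3.8654% + 0.1381 × 4.1580% = 7.4467%.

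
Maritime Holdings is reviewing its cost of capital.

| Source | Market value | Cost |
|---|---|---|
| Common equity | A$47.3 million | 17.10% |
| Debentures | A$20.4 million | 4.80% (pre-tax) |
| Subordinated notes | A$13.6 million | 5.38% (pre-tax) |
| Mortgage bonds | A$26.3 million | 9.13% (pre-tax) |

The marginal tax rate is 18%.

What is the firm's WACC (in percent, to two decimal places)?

Total capital V = 47.3 + 20.4 + 13.6 + 26.3 = 107.6.
Equity: weight = 47.3/107.6 = 0.4396; cost = 17.1%.
Debentures: weight = 20.4/107.6 = 0.1896; after-tax cost = 4.8% × (1 − 18%) = 3.9360%.
Subordinated notes: weight = 13.6/107.6 = 0.1264; after-tax cost = 5.38% × (1 − 18%) = 4.4116%.
Mortgage bonds: weight = 26.3/107.6 = 0.2444; after-tax cost = 9.13% × (1 − 18%) = 7.4866%.
WACC = 0.4396 × 17.1000% + 0.1896 × 3.9360% + 0.1264 × 4.4116% + 0.2444 × 7.4866% = 10.6507%.

10.65%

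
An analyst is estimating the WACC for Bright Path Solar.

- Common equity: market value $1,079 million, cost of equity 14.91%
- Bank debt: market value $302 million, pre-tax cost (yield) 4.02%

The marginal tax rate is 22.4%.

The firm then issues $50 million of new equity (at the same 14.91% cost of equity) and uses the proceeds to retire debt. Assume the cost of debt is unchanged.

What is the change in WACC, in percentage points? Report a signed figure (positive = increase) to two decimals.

Current WACC:
Total capital V = 1079 + 302 = 1381.
Equity: weight = 1079/1381 = 0.7813; cost = 14.91%.
Bank debt: weight = 302/1381 = 0.2187; after-tax cost = 4.02% × (1 − 22.4%) = 3.1195%.
WACC = 0.7813 × 14.9100% + 0.2187 × 3.1195% = 12.3316%.
After the change:
Total capital V = 1129 + 252 = 1381.
Equity: weight = 1129/1381 = 0.8175; cost = 14.91%.
Bank debt: weight = 252/1381 = 0.1825; after-tax cost = 4.02% × (1 − 22.4%) = 3.1195%.
WACC = 0.8175 × 14.9100% + 0.1825 × 3.1195% = 12.7585%.
Change in WACC = 12.7585% − 12.3316% = 0.4269 pp.

+0.43 pp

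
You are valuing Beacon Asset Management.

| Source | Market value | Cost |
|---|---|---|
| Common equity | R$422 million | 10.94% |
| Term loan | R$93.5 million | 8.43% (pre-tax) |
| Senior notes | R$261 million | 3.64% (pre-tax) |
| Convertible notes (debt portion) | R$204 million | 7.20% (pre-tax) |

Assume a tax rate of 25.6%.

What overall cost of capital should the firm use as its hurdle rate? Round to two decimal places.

7.14%

Total capital V = 422 + 93.5 + 261 + 204 = 980.5.
Equity: weight = 422/980.5 = 0.4304; cost = 10.94%.
Term loan: weight = 93.5/980.5 = 0.0954; after-tax cost = 8.43% × (1 − 25.6%) = 6.2719%.
Senior notes: weight = 261/980.5 = 0.2662; after-tax cost = 3.64% × (1 − 25.6%) = 2.7082%.
Convertible notes (debt portion): weight = 204/980.5 = 0.2081; after-tax cost = 7.2% × (1 − 25.6%) = 5.3568%.
WACC = 0.4304 × 10.9400% + 0.0954 × 6.2719% + 0.2662 × 2.7082% + 0.2081 × 5.3568% = 7.1420%.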